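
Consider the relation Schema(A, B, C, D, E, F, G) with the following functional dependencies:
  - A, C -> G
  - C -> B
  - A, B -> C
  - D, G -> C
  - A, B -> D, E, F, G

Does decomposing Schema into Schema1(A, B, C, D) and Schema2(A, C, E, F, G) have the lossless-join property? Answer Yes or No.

Common attributes: {A, C}; their closure is {A, B, C, D, E, F, G}.
Since Schema1 ⊆ {A, B, C, D, E, F, G}, the intersection is a superkey of Schema1; the decomposition is lossless.

Yes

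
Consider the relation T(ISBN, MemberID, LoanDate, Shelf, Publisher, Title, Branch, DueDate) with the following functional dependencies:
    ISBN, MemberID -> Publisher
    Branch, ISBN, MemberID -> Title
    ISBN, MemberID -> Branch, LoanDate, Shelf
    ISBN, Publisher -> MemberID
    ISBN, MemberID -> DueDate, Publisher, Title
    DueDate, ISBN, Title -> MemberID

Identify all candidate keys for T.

{ISBN} never appears on the right of any FD, so every key must include it.
Closure of {ISBN, MemberID} is {Branch, DueDate, ISBN, LoanDate, MemberID, Publisher, Shelf, Title}, the whole schema; {ISBN, MemberID} is a candidate key.
Closure of {ISBN, Publisher} is {Branch, DueDate, ISBN, LoanDate, MemberID, Publisher, Shelf, Title}, the whole schema; {ISBN, Publisher} is a candidate key.
Closure of {DueDate, ISBN, Title} is {Branch, DueDate, ISBN, LoanDate, MemberID, Publisher, Shelf, Title}, the whole schema; {DueDate, ISBN, Title} is a candidate key.
No proper subset of any of these is a key, and no other minimal superkey exists.

{DueDate, ISBN, Title}, {ISBN, MemberID}, {ISBN, Publisher}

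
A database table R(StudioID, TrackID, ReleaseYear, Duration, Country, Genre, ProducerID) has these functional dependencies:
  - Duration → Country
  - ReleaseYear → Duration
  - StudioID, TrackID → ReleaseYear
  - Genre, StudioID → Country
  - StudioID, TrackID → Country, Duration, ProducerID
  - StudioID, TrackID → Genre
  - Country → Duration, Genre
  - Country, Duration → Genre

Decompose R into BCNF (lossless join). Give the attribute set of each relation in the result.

Candidate key of the original relation: {StudioID, TrackID}.
{Country, Duration, Genre, ProducerID, ReleaseYear, StudioID, TrackID}: {Duration} determines {Country, Duration, Genre} here but is not a superkey — split on Duration → Country, Genre, giving {Country, Duration, Genre} and {Duration, ProducerID, ReleaseYear, StudioID, TrackID}.
{Country, Duration, Genre} is in BCNF.
{Duration, ProducerID, ReleaseYear, StudioID, TrackID}: {ReleaseYear} determines {Duration, ReleaseYear} here but is not a superkey — split on ReleaseYear → Duration, giving {Duration, ReleaseYear} and {ProducerID, ReleaseYear, StudioID, TrackID}.
{Duration, ReleaseYear} is in BCNF.
{ProducerID, ReleaseYear, StudioID, TrackID} is in BCNF.

{Country, Duration, Genre}; {Duration, ReleaseYear}; {ProducerID, ReleaseYear, StudioID, TrackID}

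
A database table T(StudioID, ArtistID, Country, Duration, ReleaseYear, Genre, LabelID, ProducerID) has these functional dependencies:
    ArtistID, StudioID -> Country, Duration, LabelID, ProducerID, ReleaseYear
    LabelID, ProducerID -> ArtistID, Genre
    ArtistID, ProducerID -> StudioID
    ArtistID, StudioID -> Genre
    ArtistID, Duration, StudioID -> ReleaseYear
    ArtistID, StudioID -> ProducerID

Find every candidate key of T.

{ArtistID, ProducerID}, {ArtistID, StudioID}, {LabelID, ProducerID}

{ArtistID, ProducerID}⁺ = {ArtistID, Country, Duration, Genre, LabelID, ProducerID, ReleaseYear, StudioID}, which is every attribute, so {ArtistID, ProducerID} is a candidate key.
{ArtistID, StudioID}⁺ = {ArtistID, Country, Duration, Genre, LabelID, ProducerID, ReleaseYear, StudioID}, which is every attribute, so {ArtistID, StudioID} is a candidate key.
{LabelID, ProducerID}⁺ = {ArtistID, Country, Duration, Genre, LabelID, ProducerID, ReleaseYear, StudioID}, which is every attribute, so {LabelID, ProducerID} is a candidate key.
Any other superkey properly contains one of these, so there are no further candidate keys.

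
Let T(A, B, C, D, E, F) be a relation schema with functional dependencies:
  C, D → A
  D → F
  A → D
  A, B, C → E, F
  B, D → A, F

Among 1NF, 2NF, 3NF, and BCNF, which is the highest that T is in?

Candidate keys: {A, B, C}, {B, C, D}. Prime attributes: {A, B, C, D}.
C, D → A breaks BCNF: {C, D}⁺ = {A, C, D, F}, so {C, D} is not a superkey.
D → F has non-prime {F} on the right and a non-superkey on the left, so 3NF fails.
The proper key subset {A} of {A, B, C} determines non-prime {F}, so the relation is not even in 2NF.

1NF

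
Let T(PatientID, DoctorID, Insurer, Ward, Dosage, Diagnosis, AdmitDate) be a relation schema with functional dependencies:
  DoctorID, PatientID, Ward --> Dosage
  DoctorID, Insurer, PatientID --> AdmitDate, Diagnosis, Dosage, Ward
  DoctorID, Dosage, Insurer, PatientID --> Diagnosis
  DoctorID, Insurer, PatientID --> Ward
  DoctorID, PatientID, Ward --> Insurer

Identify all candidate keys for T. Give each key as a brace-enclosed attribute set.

{DoctorID, Insurer, PatientID}, {DoctorID, PatientID, Ward}

{DoctorID, PatientID} never appear on the right of any FD, so every key must include all of them.
Closure of {DoctorID, Insurer, PatientID} is {AdmitDate, Diagnosis, DoctorID, Dosage, Insurer, PatientID, Ward}, the whole schema; {DoctorID, Insurer, PatientID} is a candidate key.
Closure of {DoctorID, PatientID, Ward} is {AdmitDate, Diagnosis, DoctorID, Dosage, Insurer, PatientID, Ward}, the whole schema; {DoctorID, PatientID, Ward} is a candidate key.
These are minimal and exhaustive — every other superkey contains one of them.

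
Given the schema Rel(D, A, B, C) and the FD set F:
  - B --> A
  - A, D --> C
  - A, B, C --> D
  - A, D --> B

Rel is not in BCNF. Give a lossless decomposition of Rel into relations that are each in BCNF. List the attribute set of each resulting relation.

{A, B}; {B, C, D}

Candidate keys of the original relation: {A, D}, {B, C}, {B, D}.
Within {A, B, C, D}: {B}⁺ ∩ {A, B, C, D} = {A, B}, not the whole set, so B --> A violates BCNF; decompose into {A, B} and {B, C, D}.
{A, B}: every determinant is a superkey — BCNF.
{B, C, D}: every determinant is a superkey — BCNF.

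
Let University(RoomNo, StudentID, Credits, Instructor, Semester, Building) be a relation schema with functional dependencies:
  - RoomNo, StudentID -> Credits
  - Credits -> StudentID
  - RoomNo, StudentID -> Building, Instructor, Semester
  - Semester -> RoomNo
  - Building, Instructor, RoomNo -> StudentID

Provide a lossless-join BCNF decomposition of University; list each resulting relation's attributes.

{Building, Credits, Instructor, Semester}; {Credits, StudentID}; {RoomNo, Semester}

Candidate keys of the original relation: {Building, Instructor, RoomNo}, {Building, Instructor, Semester}, {Credits, RoomNo}, {Credits, Semester}, {RoomNo, StudentID}, {Semester, StudentID}.
{Building, Credits, Instructor, RoomNo, Semester, StudentID}: {Credits} determines {Credits, StudentID} here but is not a superkey — split on Credits -> StudentID, giving {Credits, StudentID} and {Building, Credits, Instructor, RoomNo, Semester}.
{Credits, StudentID} has no BCNF violation.
{Building, Credits, Instructor, RoomNo, Semester}: {Semester} determines {RoomNo, Semester} here but is not a superkey — split on Semester -> RoomNo, giving {RoomNo, Semester} and {Building, Credits, Instructor, Semester}.
{RoomNo, Semester} has no BCNF violation.
{Building, Credits, Instructor, Semester} has no BCNF violation.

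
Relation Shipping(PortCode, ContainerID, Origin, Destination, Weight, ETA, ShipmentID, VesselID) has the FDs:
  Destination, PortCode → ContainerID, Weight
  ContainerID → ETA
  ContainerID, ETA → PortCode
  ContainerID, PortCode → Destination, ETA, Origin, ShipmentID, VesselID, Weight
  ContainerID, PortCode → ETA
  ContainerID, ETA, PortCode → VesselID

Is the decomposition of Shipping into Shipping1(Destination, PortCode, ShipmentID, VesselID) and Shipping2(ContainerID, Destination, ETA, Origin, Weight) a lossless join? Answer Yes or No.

Shipping1 ∩ Shipping2 = {Destination}; its closure under F is {Destination}.
The closure covers neither Shipping1 nor Shipping2 entirely; the join is not lossless.

No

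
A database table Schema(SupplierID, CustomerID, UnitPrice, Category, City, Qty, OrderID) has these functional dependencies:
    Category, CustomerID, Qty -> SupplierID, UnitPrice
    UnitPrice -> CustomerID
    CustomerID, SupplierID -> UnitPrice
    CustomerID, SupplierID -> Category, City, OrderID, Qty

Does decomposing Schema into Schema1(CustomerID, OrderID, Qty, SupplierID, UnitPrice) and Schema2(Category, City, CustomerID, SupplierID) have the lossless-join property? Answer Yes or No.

Schema1 ∩ Schema2 = {CustomerID, SupplierID}; its closure under F is {Category, City, CustomerID, OrderID, Qty, SupplierID, UnitPrice}.
This includes all of Schema1, so the common attributes are a superkey of Schema1 — the join is lossless.

Yes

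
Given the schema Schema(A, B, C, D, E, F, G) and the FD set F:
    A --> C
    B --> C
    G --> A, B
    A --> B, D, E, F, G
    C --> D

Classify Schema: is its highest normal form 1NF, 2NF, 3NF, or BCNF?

Candidate keys: {A}, {G}. Prime attributes: {A, G}.
For B --> C we have {B}⁺ = {B, C, D}; {B} is not a superkey, so BCNF fails.
B --> C determines the non-prime attribute {C} from a non-superkey — 3NF is violated.
Every candidate key is a single attribute, so no partial dependency is possible; 2NF holds.

2NF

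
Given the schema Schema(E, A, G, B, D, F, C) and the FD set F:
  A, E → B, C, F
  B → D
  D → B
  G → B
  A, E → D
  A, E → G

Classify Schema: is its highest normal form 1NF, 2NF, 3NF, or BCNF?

Candidate key: {A, E}. Prime attributes: {A, E}.
For B → D we have {B}⁺ = {B, D}; {B} is not a superkey, so BCNF fails.
B → D has non-prime {D} on the right and a non-superkey on the left, so 3NF fails.
No proper subset of a key has a non-prime attribute in its closure, so there is no partial dependency; 2NF holds.

2NF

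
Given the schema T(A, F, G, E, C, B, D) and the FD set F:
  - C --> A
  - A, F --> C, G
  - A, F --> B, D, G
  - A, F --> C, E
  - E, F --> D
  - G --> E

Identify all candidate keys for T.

{A, F}, {C, F}

{F} never appears on the right of any FD, so every key must include it.
{A, F}⁺ = {A, B, C, D, E, F, G}, which is every attribute, so {A, F} is a candidate key.
{C, F}⁺ = {A, B, C, D, E, F, G}, which is every attribute, so {C, F} is a candidate key.
These are minimal and exhaustive — every other superkey contains one of them.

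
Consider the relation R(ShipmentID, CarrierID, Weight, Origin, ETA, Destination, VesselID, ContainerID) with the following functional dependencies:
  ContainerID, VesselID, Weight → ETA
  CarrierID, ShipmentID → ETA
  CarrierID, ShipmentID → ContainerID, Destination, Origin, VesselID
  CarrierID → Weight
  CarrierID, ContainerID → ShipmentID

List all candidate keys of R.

{CarrierID, ContainerID}, {CarrierID, ShipmentID}

{CarrierID} never appears on the right of any FD, so every key must include it.
Closure of {CarrierID, ContainerID} is {CarrierID, ContainerID, Destination, ETA, Origin, ShipmentID, VesselID, Weight}, the whole schema; {CarrierID, ContainerID} is a candidate key.
Closure of {CarrierID, ShipmentID} is {CarrierID, ContainerID, Destination, ETA, Origin, ShipmentID, VesselID, Weight}, the whole schema; {CarrierID, ShipmentID} is a candidate key.
Any other superkey properly contains one of these, so there are no further candidate keys.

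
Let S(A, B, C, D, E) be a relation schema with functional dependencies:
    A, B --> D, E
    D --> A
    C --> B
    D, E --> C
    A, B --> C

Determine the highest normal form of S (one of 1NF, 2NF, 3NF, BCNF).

3NF

Candidate keys: {A, B}, {A, C}, {B, D}, {C, D}, {D, E}. Prime attributes: {A, B, C, D, E}.
D --> A: {D}⁺ = {A, D}, which is not all of the attributes, so the left side is not a superkey — BCNF is violated.
Since {A} ⊆ prime attributes and every other non-superkey FD also has a prime right side, the schema is in 3NF.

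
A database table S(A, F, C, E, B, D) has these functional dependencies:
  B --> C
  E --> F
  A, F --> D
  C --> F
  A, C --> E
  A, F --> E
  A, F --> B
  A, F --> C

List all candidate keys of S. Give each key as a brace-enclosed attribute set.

{A} never appears on the right of any FD, so every key must include it.
Closure of {A, B} is {A, B, C, D, E, F}, the whole schema; {A, B} is a candidate key.
Closure of {A, C} is {A, B, C, D, E, F}, the whole schema; {A, C} is a candidate key.
Closure of {A, E} is {A, B, C, D, E, F}, the whole schema; {A, E} is a candidate key.
Closure of {A, F} is {A, B, C, D, E, F}, the whole schema; {A, F} is a candidate key.
These are minimal and exhaustive — every other superkey contains one of them.

{A, B}, {A, C}, {A, E}, {A, F}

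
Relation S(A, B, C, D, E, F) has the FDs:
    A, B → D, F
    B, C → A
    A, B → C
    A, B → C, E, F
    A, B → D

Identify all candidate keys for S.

{A, B}, {B, C}

{B} never appears on the right of any FD, so every key must include it.
{A, B} is a candidate key since {A, B}⁺ = {A, B, C, D, E, F} covers every attribute.
{B, C} is a candidate key since {B, C}⁺ = {A, B, C, D, E, F} covers every attribute.
These are minimal and exhaustive — every other superkey contains one of them.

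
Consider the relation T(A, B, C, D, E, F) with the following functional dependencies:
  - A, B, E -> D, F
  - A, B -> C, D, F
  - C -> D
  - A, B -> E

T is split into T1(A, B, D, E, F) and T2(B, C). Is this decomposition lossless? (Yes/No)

No

Common attributes: {B}; their closure is {B}.
T1 ⊄ {B} and T2 ⊄ {B}, so the split is lossy.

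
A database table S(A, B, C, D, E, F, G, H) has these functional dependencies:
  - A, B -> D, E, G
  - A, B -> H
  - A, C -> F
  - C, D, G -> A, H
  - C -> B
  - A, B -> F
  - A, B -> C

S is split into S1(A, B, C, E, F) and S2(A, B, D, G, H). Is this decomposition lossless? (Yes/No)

The shared attributes are {A, B} and {A, B}⁺ = {A, B, C, D, E, F, G, H}.
This includes all of S1, so the common attributes are a superkey of S1 — the join is lossless.

Yes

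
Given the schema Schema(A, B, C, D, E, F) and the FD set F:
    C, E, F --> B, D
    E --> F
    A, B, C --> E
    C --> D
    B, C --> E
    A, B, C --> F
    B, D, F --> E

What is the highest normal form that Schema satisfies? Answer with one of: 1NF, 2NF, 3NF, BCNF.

Candidate keys: {A, B, C}, {A, C, E}. Prime attributes: {A, B, C, E}.
C, E, F --> B, D: {C, E, F}⁺ = {B, C, D, E, F}, which is not all of the attributes, so the left side is not a superkey — BCNF is violated.
Because {D} is non-prime and the left side of C, E, F --> B, D is not a superkey, the relation is not in 3NF.
The proper key subset {C} of {A, B, C} determines non-prime {D}, so the relation is not even in 2NF.

1NF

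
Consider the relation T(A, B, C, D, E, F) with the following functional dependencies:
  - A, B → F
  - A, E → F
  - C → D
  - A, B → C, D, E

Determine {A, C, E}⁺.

{A, C, D, E, F}

Start with {A, C, E}.
A, E → F applies; add {F} → now {A, C, E, F}.
C → D applies; add {D} → now {A, C, D, E, F}.
No further FD applies.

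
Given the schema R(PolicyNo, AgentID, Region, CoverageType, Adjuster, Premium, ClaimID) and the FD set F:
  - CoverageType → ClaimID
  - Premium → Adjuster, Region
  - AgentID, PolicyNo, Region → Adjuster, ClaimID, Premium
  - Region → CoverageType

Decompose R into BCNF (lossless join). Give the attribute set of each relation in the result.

Candidate keys of the original relation: {AgentID, PolicyNo, Premium}, {AgentID, PolicyNo, Region}.
In {Adjuster, AgentID, ClaimID, CoverageType, PolicyNo, Premium, Region}, {CoverageType} is not a superkey ({CoverageType}⁺ restricted to this set is {ClaimID, CoverageType}), so split on CoverageType → ClaimID into {ClaimID, CoverageType} and {Adjuster, AgentID, CoverageType, PolicyNo, Premium, Region}.
{ClaimID, CoverageType}: every determinant is a superkey — BCNF.
In {Adjuster, AgentID, CoverageType, PolicyNo, Premium, Region}, {Premium} is not a superkey ({Premium}⁺ restricted to this set is {Adjuster, CoverageType, Premium, Region}), so split on Premium → Adjuster, CoverageType, Region into {Adjuster, CoverageType, Premium, Region} and {AgentID, PolicyNo, Premium}.
In {Adjuster, CoverageType, Premium, Region}, {Region} is not a superkey ({Region}⁺ restricted to this set is {CoverageType, Region}), so split on Region → CoverageType into {CoverageType, Region} and {Adjuster, Premium, Region}.
{CoverageType, Region}: every determinant is a superkey — BCNF.
{Adjuster, Premium, Region}: every determinant is a superkey — BCNF.
{AgentID, PolicyNo, Premium}: every determinant is a superkey — BCNF.

{Adjuster, Premium, Region}; {AgentID, PolicyNo, Premium}; {ClaimID, CoverageType}; {CoverageType, Region}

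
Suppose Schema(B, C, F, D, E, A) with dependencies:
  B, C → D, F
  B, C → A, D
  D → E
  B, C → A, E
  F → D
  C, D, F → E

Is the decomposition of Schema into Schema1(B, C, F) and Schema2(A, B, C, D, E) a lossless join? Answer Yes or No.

The shared attributes are {B, C} and {B, C}⁺ = {A, B, C, D, E, F}.
This includes all of Schema1, so the common attributes are a superkey of Schema1 — the join is lossless.

Yes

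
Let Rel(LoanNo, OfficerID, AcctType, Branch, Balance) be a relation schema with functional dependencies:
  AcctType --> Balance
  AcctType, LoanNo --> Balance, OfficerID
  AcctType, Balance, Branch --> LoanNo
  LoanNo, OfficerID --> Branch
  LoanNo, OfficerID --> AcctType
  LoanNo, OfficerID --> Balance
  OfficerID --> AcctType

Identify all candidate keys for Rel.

{AcctType, Branch} is a candidate key since {AcctType, Branch}⁺ = {AcctType, Balance, Branch, LoanNo, OfficerID} covers every attribute.
{AcctType, LoanNo} is a candidate key since {AcctType, LoanNo}⁺ = {AcctType, Balance, Branch, LoanNo, OfficerID} covers every attribute.
{Branch, OfficerID} is a candidate key since {Branch, OfficerID}⁺ = {AcctType, Balance, Branch, LoanNo, OfficerID} covers every attribute.
{LoanNo, OfficerID} is a candidate key since {LoanNo, OfficerID}⁺ = {AcctType, Balance, Branch, LoanNo, OfficerID} covers every attribute.
These are minimal and exhaustive — every other superkey contains one of them.

{AcctType, Branch}, {AcctType, LoanNo}, {Branch, OfficerID}, {LoanNo, OfficerID}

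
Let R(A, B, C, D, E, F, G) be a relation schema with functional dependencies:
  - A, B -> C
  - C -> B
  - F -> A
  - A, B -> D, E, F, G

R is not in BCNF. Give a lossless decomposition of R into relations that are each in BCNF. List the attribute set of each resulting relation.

{A, F}; {B, C}; {C, D, E, F, G}

Candidate keys of the original relation: {A, B}, {A, C}, {B, F}, {C, F}.
In {A, B, C, D, E, F, G}, {C} is not a superkey ({C}⁺ restricted to this set is {B, C}), so split on C -> B into {B, C} and {A, C, D, E, F, G}.
{B, C} is in BCNF.
In {A, C, D, E, F, G}, {F} is not a superkey ({F}⁺ restricted to this set is {A, F}), so split on F -> A into {A, F} and {C, D, E, F, G}.
{A, F} is in BCNF.
{C, D, E, F, G} is in BCNF.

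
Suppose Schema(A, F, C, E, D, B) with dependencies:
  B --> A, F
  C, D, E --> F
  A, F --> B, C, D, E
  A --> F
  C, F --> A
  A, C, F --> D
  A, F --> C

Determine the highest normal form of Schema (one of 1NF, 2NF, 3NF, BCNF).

BCNF

Candidate keys: {A}, {B}, {C, D, E}, {C, F}. Prime attributes: {A, B, C, D, E, F}.
The left-hand side of every FD is a superkey, so BCNF is satisfied.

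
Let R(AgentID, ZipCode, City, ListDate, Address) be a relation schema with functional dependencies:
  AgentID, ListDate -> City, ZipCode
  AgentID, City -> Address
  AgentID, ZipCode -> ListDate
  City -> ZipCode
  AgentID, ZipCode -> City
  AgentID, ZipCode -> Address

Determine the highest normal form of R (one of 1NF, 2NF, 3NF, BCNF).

Candidate keys: {AgentID, City}, {AgentID, ListDate}, {AgentID, ZipCode}. Prime attributes: {AgentID, City, ListDate, ZipCode}.
City -> ZipCode breaks BCNF: {City}⁺ = {City, ZipCode}, so {City} is not a superkey.
But every attribute on its right side ({ZipCode}) is prime, and the same holds for every other non-superkey FD, so 3NF still holds.

3NF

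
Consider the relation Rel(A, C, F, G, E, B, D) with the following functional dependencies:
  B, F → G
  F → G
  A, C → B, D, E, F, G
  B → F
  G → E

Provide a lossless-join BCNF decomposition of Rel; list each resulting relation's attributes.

{A, B, C, D}; {B, F}; {E, G}; {F, G}

Candidate key of the original relation: {A, C}.
Within {A, B, C, D, E, F, G}: {B, F}⁺ ∩ {A, B, C, D, E, F, G} = {B, E, F, G}, not the whole set, so B, F → E, G violates BCNF; decompose into {B, E, F, G} and {A, B, C, D, F}.
Within {B, E, F, G}: {F}⁺ ∩ {B, E, F, G} = {E, F, G}, not the whole set, so F → E, G violates BCNF; decompose into {E, F, G} and {B, F}.
Within {E, F, G}: {G}⁺ ∩ {E, F, G} = {E, G}, not the whole set, so G → E violates BCNF; decompose into {E, G} and {F, G}.
{E, G}: every determinant is a superkey — BCNF.
{F, G}: every determinant is a superkey — BCNF.
{B, F}: every determinant is a superkey — BCNF.
Within {A, B, C, D, F}: {B}⁺ ∩ {A, B, C, D, F} = {B, F}, not the whole set, so B → F violates BCNF; decompose into {B, F} and {A, B, C, D}.
{B, F}: every determinant is a superkey — BCNF.
{A, B, C, D}: every determinant is a superkey — BCNF.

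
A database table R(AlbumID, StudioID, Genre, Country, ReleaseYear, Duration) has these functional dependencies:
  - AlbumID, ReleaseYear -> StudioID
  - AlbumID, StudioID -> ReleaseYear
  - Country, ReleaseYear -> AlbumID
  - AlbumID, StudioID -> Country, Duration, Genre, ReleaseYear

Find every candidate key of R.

{AlbumID, ReleaseYear}, {AlbumID, StudioID}, {Country, ReleaseYear}

{AlbumID, ReleaseYear}⁺ = {AlbumID, Country, Duration, Genre, ReleaseYear, StudioID} — all of the relation — so {AlbumID, ReleaseYear} is a candidate key.
{AlbumID, StudioID}⁺ = {AlbumID, Country, Duration, Genre, ReleaseYear, StudioID} — all of the relation — so {AlbumID, StudioID} is a candidate key.
{Country, ReleaseYear}⁺ = {AlbumID, Country, Duration, Genre, ReleaseYear, StudioID} — all of the relation — so {Country, ReleaseYear} is a candidate key.
Any other superkey properly contains one of these, so there are no further candidate keys.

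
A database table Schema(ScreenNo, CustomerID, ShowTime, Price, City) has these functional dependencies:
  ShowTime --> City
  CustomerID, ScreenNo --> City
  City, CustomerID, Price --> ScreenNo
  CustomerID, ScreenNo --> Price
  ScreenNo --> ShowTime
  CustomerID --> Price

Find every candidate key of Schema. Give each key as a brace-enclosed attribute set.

{City, CustomerID}, {CustomerID, ScreenNo}, {CustomerID, ShowTime}

{CustomerID} never appears on the right of any FD, so every key must include it.
{City, CustomerID}⁺ = {City, CustomerID, Price, ScreenNo, ShowTime}, which is every attribute, so {City, CustomerID} is a candidate key.
{CustomerID, ScreenNo}⁺ = {City, CustomerID, Price, ScreenNo, ShowTime}, which is every attribute, so {CustomerID, ScreenNo} is a candidate key.
{CustomerID, ShowTime}⁺ = {City, CustomerID, Price, ScreenNo, ShowTime}, which is every attribute, so {CustomerID, ShowTime} is a candidate key.
No proper subset of any of these is a key, and no other minimal superkey exists.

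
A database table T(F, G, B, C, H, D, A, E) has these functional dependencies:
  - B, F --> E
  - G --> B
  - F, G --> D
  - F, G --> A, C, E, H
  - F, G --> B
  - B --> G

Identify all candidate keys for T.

{B, F}, {F, G}

No FD produces {F}, so it must be in every candidate key.
{B, F}⁺ = {A, B, C, D, E, F, G, H}, which is every attribute, so {B, F} is a candidate key.
{F, G}⁺ = {A, B, C, D, E, F, G, H}, which is every attribute, so {F, G} is a candidate key.
These are minimal and exhaustive — every other superkey contains one of them.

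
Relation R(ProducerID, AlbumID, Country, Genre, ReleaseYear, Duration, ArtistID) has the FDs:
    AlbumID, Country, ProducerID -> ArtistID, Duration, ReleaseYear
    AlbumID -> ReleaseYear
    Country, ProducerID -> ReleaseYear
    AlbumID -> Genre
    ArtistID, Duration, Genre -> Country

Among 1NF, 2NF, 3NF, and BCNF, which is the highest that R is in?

1NF

Candidate keys: {AlbumID, ArtistID, Duration, ProducerID}, {AlbumID, Country, ProducerID}. Prime attributes: {AlbumID, ArtistID, Country, Duration, ProducerID}.
For AlbumID -> ReleaseYear we have {AlbumID}⁺ = {AlbumID, Genre, ReleaseYear}; {AlbumID} is not a superkey, so BCNF fails.
AlbumID -> ReleaseYear has non-prime {ReleaseYear} on the right and a non-superkey on the left, so 3NF fails.
The proper key subset {AlbumID} of {AlbumID, Country, ProducerID} determines non-prime {Genre, ReleaseYear}, so the relation is not even in 2NF.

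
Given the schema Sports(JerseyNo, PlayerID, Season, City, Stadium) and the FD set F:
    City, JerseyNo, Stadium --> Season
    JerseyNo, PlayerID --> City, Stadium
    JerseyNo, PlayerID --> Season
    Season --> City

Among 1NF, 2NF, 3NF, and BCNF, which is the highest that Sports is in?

2NF

Candidate key: {JerseyNo, PlayerID}. Prime attributes: {JerseyNo, PlayerID}.
City, JerseyNo, Stadium --> Season breaks BCNF: {City, JerseyNo, Stadium}⁺ = {City, JerseyNo, Season, Stadium}, so {City, JerseyNo, Stadium} is not a superkey.
City, JerseyNo, Stadium --> Season determines the non-prime attribute {Season} from a non-superkey — 3NF is violated.
No proper subset of a key has a non-prime attribute in its closure, so there is no partial dependency; 2NF holds.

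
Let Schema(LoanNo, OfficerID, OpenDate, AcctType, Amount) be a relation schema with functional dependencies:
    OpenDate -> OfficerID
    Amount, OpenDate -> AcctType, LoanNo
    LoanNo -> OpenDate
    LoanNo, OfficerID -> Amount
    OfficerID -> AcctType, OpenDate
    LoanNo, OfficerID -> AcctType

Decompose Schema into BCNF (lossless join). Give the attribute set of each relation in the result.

{AcctType, OfficerID, OpenDate}; {Amount, LoanNo, OpenDate}

Candidate keys of the original relation: {Amount, OfficerID}, {Amount, OpenDate}, {LoanNo}.
{AcctType, Amount, LoanNo, OfficerID, OpenDate}: {OpenDate} determines {AcctType, OfficerID, OpenDate} here but is not a superkey — split on OpenDate -> AcctType, OfficerID, giving {AcctType, OfficerID, OpenDate} and {Amount, LoanNo, OpenDate}.
{AcctType, OfficerID, OpenDate}: every determinant is a superkey — BCNF.
{Amount, LoanNo, OpenDate}: every determinant is a superkey — BCNF.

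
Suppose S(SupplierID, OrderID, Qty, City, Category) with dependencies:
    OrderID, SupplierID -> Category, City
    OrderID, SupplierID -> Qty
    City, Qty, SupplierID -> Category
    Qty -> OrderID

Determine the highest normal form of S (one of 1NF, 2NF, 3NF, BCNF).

Candidate keys: {OrderID, SupplierID}, {Qty, SupplierID}. Prime attributes: {OrderID, Qty, SupplierID}.
For Qty -> OrderID we have {Qty}⁺ = {OrderID, Qty}; {Qty} is not a superkey, so BCNF fails.
Its right-hand attributes {OrderID} are all prime, as are those of every other non-superkey FD — the relation is in 3NF.

3NF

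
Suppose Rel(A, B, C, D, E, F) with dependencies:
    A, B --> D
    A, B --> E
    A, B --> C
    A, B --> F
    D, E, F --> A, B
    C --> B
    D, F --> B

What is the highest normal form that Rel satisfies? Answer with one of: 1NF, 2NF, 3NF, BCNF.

3NF

Candidate keys: {A, B}, {A, C}, {A, D, F}, {D, E, F}. Prime attributes: {A, B, C, D, E, F}.
For C --> B we have {C}⁺ = {B, C}; {C} is not a superkey, so BCNF fails.
But every attribute on its right side ({B}) is prime, and the same holds for every other non-superkey FD, so 3NF still holds.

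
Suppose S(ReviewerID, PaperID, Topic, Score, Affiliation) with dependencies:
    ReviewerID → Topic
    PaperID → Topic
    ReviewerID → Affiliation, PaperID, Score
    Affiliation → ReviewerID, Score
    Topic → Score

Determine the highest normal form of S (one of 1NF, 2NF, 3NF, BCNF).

Candidate keys: {Affiliation}, {ReviewerID}. Prime attributes: {Affiliation, ReviewerID}.
PaperID → Topic: {PaperID}⁺ = {PaperID, Score, Topic}, which is not all of the attributes, so the left side is not a superkey — BCNF is violated.
PaperID → Topic determines the non-prime attribute {Topic} from a non-superkey — 3NF is violated.
Every candidate key is a single attribute, so no partial dependency is possible; 2NF holds.

2NF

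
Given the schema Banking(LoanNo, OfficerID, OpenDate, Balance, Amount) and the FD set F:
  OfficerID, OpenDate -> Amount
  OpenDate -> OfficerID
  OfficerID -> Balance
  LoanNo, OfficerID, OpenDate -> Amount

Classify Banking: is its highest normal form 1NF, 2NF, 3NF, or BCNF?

1NF

Candidate key: {LoanNo, OpenDate}. Prime attributes: {LoanNo, OpenDate}.
For OfficerID, OpenDate -> Amount we have {OfficerID, OpenDate}⁺ = {Amount, Balance, OfficerID, OpenDate}; {OfficerID, OpenDate} is not a superkey, so BCNF fails.
OfficerID, OpenDate -> Amount has non-prime {Amount} on the right and a non-superkey on the left, so 3NF fails.
The proper key subset {OpenDate} of {LoanNo, OpenDate} determines non-prime {Amount, Balance, OfficerID}, so the relation is not even in 2NF.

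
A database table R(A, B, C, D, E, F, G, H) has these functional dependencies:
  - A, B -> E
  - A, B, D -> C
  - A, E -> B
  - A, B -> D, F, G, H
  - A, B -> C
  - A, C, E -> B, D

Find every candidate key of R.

{A, B}, {A, E}

Attributes never on any right-hand side: {A} — every candidate key must contain it.
{A, B} is a candidate key since {A, B}⁺ = {A, B, C, D, E, F, G, H} covers every attribute.
{A, E} is a candidate key since {A, E}⁺ = {A, B, C, D, E, F, G, H} covers every attribute.
No proper subset of any of these is a key, and no other minimal superkey exists.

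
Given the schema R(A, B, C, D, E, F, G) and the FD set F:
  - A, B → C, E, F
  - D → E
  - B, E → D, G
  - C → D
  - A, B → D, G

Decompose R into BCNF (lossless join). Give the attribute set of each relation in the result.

Candidate key of the original relation: {A, B}.
Within {A, B, C, D, E, F, G}: {D}⁺ ∩ {A, B, C, D, E, F, G} = {D, E}, not the whole set, so D → E violates BCNF; decompose into {D, E} and {A, B, C, D, F, G}.
{D, E} is in BCNF.
Within {A, B, C, D, F, G}: {C}⁺ ∩ {A, B, C, D, F, G} = {C, D}, not the whole set, so C → D violates BCNF; decompose into {C, D} and {A, B, C, F, G}.
{C, D} is in BCNF.
Within {A, B, C, F, G}: {B, C}⁺ ∩ {A, B, C, F, G} = {B, C, G}, not the whole set, so B, C → G violates BCNF; decompose into {B, C, G} and {A, B, C, F}.
{B, C, G} is in BCNF.
{A, B, C, F} is in BCNF.

{A, B, C, F}; {B, C, G}; {C, D}; {D, E}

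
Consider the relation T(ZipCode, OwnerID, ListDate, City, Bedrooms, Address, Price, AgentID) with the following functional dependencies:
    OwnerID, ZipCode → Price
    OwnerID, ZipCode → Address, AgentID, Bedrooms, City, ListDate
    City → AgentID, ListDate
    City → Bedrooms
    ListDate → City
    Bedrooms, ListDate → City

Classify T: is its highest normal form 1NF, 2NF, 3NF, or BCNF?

Candidate key: {OwnerID, ZipCode}. Prime attributes: {OwnerID, ZipCode}.
City → AgentID, ListDate: {City}⁺ = {AgentID, Bedrooms, City, ListDate}, which is not all of the attributes, so the left side is not a superkey — BCNF is violated.
City → AgentID, ListDate determines the non-prime attributes {AgentID, ListDate} from a non-superkey — 3NF is violated.
No proper subset of a key has a non-prime attribute in its closure, so there is no partial dependency; 2NF holds.

2NF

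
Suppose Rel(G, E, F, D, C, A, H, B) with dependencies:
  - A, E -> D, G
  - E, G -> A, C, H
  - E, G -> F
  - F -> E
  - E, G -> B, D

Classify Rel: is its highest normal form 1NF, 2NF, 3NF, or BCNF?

Candidate keys: {A, E}, {A, F}, {E, G}, {F, G}. Prime attributes: {A, E, F, G}.
F -> E breaks BCNF: {F}⁺ = {E, F}, so {F} is not a superkey.
Its right-hand attributes {E} are all prime, as are those of every other non-superkey FD — the relation is in 3NF.

3NF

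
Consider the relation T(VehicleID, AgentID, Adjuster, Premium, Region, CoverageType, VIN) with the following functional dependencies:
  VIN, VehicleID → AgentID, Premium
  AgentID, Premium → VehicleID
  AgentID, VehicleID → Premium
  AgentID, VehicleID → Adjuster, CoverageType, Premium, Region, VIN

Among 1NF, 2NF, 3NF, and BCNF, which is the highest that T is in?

BCNF

Candidate keys: {AgentID, Premium}, {AgentID, VehicleID}, {VIN, VehicleID}. Prime attributes: {AgentID, Premium, VIN, VehicleID}.
Each dependency's left side is a superkey — BCNF holds.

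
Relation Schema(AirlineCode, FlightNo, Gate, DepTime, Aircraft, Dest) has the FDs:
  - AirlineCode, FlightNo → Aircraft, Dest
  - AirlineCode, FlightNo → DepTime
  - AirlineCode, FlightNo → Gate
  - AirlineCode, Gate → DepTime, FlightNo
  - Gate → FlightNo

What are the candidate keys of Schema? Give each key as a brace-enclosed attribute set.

{AirlineCode, FlightNo}, {AirlineCode, Gate}

Attributes never on any right-hand side: {AirlineCode} — every candidate key must contain it.
{AirlineCode, FlightNo}⁺ = {Aircraft, AirlineCode, DepTime, Dest, FlightNo, Gate} — all of the relation — so {AirlineCode, FlightNo} is a candidate key.
{AirlineCode, Gate}⁺ = {Aircraft, AirlineCode, DepTime, Dest, FlightNo, Gate} — all of the relation — so {AirlineCode, Gate} is a candidate key.
No proper subset of any of these is a key, and no other minimal superkey exists.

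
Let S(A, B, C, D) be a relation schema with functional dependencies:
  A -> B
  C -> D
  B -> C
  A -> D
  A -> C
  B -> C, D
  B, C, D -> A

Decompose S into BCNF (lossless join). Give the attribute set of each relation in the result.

Candidate keys of the original relation: {A}, {B}.
Within {A, B, C, D}: {C}⁺ ∩ {A, B, C, D} = {C, D}, not the whole set, so C -> D violates BCNF; decompose into {C, D} and {A, B, C}.
{C, D} is in BCNF.
{A, B, C} is in BCNF.

{A, B, C}; {C, D}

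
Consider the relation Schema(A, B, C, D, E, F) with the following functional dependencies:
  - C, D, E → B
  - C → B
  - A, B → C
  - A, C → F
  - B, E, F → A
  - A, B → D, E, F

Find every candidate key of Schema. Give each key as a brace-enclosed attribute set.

{A, B}⁺ = {A, B, C, D, E, F}, which is every attribute, so {A, B} is a candidate key.
{A, C}⁺ = {A, B, C, D, E, F}, which is every attribute, so {A, C} is a candidate key.
{B, E, F}⁺ = {A, B, C, D, E, F}, which is every attribute, so {B, E, F} is a candidate key.
{C, E, F}⁺ = {A, B, C, D, E, F}, which is every attribute, so {C, E, F} is a candidate key.
Any other superkey properly contains one of these, so there are no further candidate keys.

{A, B}, {A, C}, {B, E, F}, {C, E, F}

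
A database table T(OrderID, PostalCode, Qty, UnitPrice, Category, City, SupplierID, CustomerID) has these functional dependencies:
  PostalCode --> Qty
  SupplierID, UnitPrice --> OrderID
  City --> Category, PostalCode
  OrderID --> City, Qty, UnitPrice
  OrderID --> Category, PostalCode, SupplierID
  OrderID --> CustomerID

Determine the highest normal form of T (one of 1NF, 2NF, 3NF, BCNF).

2NF

Candidate keys: {OrderID}, {SupplierID, UnitPrice}. Prime attributes: {OrderID, SupplierID, UnitPrice}.
PostalCode --> Qty breaks BCNF: {PostalCode}⁺ = {PostalCode, Qty}, so {PostalCode} is not a superkey.
Because {Qty} is non-prime and the left side of PostalCode --> Qty is not a superkey, the relation is not in 3NF.
No proper subset of a key has a non-prime attribute in its closure, so there is no partial dependency; 2NF holds.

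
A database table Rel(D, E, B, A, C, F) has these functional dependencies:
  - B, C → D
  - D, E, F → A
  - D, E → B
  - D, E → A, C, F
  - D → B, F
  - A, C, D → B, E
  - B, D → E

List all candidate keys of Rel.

Closure of {D} is {A, B, C, D, E, F}, the whole schema; {D} is a candidate key.
Closure of {B, C} is {A, B, C, D, E, F}, the whole schema; {B, C} is a candidate key.
Any other superkey properly contains one of these, so there are no further candidate keys.

{B, C}, {D}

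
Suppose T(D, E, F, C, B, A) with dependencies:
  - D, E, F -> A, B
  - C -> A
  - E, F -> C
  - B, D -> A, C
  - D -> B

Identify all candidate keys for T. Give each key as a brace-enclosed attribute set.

{D, E, F} never appear on the right of any FD, so every key must include all of them.
{D, E, F}⁺ = {A, B, C, D, E, F}, which is every attribute, so {D, E, F} is a candidate key.
No other minimal set has full closure, so this is the only candidate key.

{D, E, F}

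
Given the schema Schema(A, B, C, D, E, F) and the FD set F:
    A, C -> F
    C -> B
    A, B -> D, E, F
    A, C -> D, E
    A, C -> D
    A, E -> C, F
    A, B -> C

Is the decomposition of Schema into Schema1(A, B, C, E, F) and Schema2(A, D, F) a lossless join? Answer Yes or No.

No

Schema1 ∩ Schema2 = {A, F}; its closure under F is {A, F}.
Neither Schema1 nor Schema2 is contained in that closure, so the decomposition is lossy.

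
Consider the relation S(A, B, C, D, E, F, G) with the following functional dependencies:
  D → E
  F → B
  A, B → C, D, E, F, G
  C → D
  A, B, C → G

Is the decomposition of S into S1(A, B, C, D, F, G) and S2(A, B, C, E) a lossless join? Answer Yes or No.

Yes

Common attributes: {A, B, C}; their closure is {A, B, C, D, E, F, G}.
S1 is contained in that closure, so S1 ∩ S2 → S1 holds and the join is lossless.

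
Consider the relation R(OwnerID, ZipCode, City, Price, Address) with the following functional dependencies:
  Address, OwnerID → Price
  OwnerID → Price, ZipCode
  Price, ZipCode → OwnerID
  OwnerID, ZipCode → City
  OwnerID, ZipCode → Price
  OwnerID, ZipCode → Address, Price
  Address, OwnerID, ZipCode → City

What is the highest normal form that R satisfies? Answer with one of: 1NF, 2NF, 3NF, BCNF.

BCNF

Candidate keys: {OwnerID}, {Price, ZipCode}. Prime attributes: {OwnerID, Price, ZipCode}.
The left-hand side of every FD is a superkey, so BCNF is satisfied.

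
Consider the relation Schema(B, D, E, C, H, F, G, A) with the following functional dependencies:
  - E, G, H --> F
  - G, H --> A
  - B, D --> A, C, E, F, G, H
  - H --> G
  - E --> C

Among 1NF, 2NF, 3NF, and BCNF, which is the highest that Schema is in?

Candidate key: {B, D}. Prime attributes: {B, D}.
E, G, H --> F breaks BCNF: {E, G, H}⁺ = {A, C, E, F, G, H}, so {E, G, H} is not a superkey.
E, G, H --> F has non-prime {F} on the right and a non-superkey on the left, so 3NF fails.
No non-prime attribute depends on a proper subset of any candidate key, so 2NF holds.

2NF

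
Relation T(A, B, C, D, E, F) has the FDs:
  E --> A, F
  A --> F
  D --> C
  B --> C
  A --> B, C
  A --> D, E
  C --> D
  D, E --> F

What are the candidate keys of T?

{A}, {E}

{A} is a candidate key since {A}⁺ = {A, B, C, D, E, F} covers every attribute.
{E} is a candidate key since {E}⁺ = {A, B, C, D, E, F} covers every attribute.
Any other superkey properly contains one of these, so there are no further candidate keys.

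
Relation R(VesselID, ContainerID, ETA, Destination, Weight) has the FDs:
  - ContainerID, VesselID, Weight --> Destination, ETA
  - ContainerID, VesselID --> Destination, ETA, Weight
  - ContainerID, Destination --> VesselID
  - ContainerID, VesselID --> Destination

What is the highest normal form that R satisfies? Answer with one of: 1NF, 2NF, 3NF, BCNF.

Candidate keys: {ContainerID, Destination}, {ContainerID, VesselID}. Prime attributes: {ContainerID, Destination, VesselID}.
The left-hand side of every FD is a superkey, so BCNF is satisfied.

BCNF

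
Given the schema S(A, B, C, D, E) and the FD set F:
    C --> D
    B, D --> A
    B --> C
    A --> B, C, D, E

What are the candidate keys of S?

{A}, {B}

{A}⁺ = {A, B, C, D, E} — all of the relation — so {A} is a candidate key.
{B}⁺ = {A, B, C, D, E} — all of the relation — so {B} is a candidate key.
No proper subset of any of these is a key, and no other minimal superkey exists.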